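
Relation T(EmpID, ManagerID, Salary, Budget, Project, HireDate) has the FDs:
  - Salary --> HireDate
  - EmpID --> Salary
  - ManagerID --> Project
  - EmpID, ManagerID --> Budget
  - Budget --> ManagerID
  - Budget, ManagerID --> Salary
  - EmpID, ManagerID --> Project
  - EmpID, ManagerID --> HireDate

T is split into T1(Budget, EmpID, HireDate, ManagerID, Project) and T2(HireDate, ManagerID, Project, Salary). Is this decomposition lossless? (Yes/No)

Common attributes: {HireDate, ManagerID, Project}; their closure is {HireDate, ManagerID, Project}.
T1 ⊄ {HireDate, ManagerID, Project} and T2 ⊄ {HireDate, ManagerID, Project}, so the split is lossy.

No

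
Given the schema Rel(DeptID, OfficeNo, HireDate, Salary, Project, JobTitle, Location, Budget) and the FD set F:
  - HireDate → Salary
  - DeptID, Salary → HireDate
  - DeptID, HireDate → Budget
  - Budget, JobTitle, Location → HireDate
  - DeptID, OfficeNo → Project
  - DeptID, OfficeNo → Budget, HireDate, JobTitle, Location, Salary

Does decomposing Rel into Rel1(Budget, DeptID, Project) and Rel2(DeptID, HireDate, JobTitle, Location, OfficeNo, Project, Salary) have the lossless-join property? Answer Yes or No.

No

Rel1 ∩ Rel2 = {DeptID, Project}; its closure under F is {DeptID, Project}.
Rel1 ⊄ {DeptID, Project} and Rel2 ⊄ {DeptID, Project}, so the split is lossy.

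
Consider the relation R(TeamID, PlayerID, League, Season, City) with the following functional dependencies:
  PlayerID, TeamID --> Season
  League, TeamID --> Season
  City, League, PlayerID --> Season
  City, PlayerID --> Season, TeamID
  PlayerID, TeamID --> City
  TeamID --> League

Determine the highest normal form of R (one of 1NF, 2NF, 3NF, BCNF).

Candidate keys: {City, PlayerID}, {PlayerID, TeamID}. Prime attributes: {City, PlayerID, TeamID}.
League, TeamID --> Season: {League, TeamID}⁺ = {League, Season, TeamID}, which is not all of the attributes, so the left side is not a superkey — BCNF is violated.
League, TeamID --> Season determines the non-prime attribute {Season} from a non-superkey — 3NF is violated.
Since {TeamID} ⊂ {PlayerID, TeamID} and {TeamID}⁺ ⊇ {League, Season} with {League, Season} non-prime, there is a partial dependency; 2NF fails.

1NF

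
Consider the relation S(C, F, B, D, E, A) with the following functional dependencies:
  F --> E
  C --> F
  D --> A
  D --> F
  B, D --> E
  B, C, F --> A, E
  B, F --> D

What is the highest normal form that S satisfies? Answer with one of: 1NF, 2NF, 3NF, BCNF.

Candidate key: {B, C}. Prime attributes: {B, C}.
For F --> E we have {F}⁺ = {E, F}; {F} is not a superkey, so BCNF fails.
F --> E has non-prime {E} on the right and a non-superkey on the left, so 3NF fails.
Since {C} ⊂ {B, C} and {C}⁺ ⊇ {E, F} with {E, F} non-prime, there is a partial dependency; 2NF fails.

1NF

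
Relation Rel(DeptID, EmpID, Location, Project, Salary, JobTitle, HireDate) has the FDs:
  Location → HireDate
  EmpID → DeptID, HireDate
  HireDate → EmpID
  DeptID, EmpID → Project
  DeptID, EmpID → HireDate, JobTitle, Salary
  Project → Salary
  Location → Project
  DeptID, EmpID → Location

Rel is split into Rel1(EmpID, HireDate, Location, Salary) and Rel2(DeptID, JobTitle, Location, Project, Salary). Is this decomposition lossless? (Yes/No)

Rel1 ∩ Rel2 = {Location, Salary}; its closure under F is {DeptID, EmpID, HireDate, JobTitle, Location, Project, Salary}.
This includes all of Rel1, so the common attributes are a superkey of Rel1 — the join is lossless.

Yes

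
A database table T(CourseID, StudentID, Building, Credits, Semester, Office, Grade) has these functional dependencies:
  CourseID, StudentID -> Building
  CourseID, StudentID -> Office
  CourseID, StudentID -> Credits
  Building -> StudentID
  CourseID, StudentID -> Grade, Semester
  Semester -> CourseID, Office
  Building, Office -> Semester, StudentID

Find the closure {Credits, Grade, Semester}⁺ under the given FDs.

Start with {Credits, Grade, Semester}.
Semester -> CourseID, Office applies; add {CourseID, Office} → now {CourseID, Credits, Grade, Office, Semester}.
No further FD applies.

{CourseID, Credits, Grade, Office, Semester}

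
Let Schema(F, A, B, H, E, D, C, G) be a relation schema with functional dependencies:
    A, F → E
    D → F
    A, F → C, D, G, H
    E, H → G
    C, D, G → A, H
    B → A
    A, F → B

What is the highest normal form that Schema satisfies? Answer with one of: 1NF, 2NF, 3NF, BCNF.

3NF

Candidate keys: {A, D}, {A, F}, {B, D}, {B, F}, {C, D, E, H}, {C, D, G}. Prime attributes: {A, B, C, D, E, F, G, H}.
For D → F we have {D}⁺ = {D, F}; {D} is not a superkey, so BCNF fails.
Since {F} ⊆ prime attributes and every other non-superkey FD also has a prime right side, the schema is in 3NF.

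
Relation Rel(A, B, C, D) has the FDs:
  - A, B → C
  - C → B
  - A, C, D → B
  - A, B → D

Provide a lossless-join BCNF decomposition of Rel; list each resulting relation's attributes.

{A, C, D}; {B, C}

Candidate keys of the original relation: {A, B}, {A, C}.
In {A, B, C, D}, {C} is not a superkey ({C}⁺ restricted to this set is {B, C}), so split on C → B into {B, C} and {A, C, D}.
{B, C} has no BCNF violation.
{A, C, D} has no BCNF violation.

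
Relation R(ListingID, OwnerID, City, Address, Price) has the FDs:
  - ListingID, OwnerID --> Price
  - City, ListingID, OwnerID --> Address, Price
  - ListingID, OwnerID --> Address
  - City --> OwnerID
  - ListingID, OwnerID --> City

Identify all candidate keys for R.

Attributes never on any right-hand side: {ListingID} — every candidate key must contain it.
{City, ListingID}⁺ = {Address, City, ListingID, OwnerID, Price} — all of the relation — so {City, ListingID} is a candidate key.
{ListingID, OwnerID}⁺ = {Address, City, ListingID, OwnerID, Price} — all of the relation — so {ListingID, OwnerID} is a candidate key.
These are minimal and exhaustive — every other superkey contains one of them.

{City, ListingID}, {ListingID, OwnerID}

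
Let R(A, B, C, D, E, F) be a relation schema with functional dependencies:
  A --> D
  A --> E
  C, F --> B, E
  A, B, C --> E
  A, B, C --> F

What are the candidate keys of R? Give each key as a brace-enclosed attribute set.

{A, C} never appear on the right of any FD, so every key must include all of them.
{A, B, C}⁺ = {A, B, C, D, E, F}, which is every attribute, so {A, B, C} is a candidate key.
{A, C, F}⁺ = {A, B, C, D, E, F}, which is every attribute, so {A, C, F} is a candidate key.
These are minimal and exhaustive — every other superkey contains one of them.

{A, B, C}, {A, C, F}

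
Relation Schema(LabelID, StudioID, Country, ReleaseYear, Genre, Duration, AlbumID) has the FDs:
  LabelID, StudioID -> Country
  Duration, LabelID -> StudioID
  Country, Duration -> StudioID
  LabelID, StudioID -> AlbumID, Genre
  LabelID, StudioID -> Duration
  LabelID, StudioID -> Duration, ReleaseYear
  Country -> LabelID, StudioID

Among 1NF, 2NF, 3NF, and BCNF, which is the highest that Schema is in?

BCNF

Candidate keys: {Country}, {Duration, LabelID}, {LabelID, StudioID}. Prime attributes: {Country, Duration, LabelID, StudioID}.
Each dependency's left side is a superkey — BCNF holds.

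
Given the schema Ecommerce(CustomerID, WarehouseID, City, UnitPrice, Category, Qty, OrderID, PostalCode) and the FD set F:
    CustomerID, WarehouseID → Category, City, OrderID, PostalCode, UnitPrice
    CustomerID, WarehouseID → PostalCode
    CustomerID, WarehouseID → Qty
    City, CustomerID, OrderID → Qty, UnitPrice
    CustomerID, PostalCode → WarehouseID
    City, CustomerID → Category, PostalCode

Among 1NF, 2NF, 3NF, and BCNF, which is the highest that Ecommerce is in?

Candidate keys: {City, CustomerID}, {CustomerID, PostalCode}, {CustomerID, WarehouseID}. Prime attributes: {City, CustomerID, PostalCode, WarehouseID}.
Every FD has a superkey on the left, so the relation is in BCNF.

BCNF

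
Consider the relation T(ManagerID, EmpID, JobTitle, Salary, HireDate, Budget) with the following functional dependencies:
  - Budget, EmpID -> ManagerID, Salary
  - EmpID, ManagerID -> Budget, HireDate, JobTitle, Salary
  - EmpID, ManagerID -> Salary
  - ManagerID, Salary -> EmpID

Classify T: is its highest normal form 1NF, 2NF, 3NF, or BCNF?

Candidate keys: {Budget, EmpID}, {EmpID, ManagerID}, {ManagerID, Salary}. Prime attributes: {Budget, EmpID, ManagerID, Salary}.
The left-hand side of every FD is a superkey, so BCNF is satisfied.

BCNF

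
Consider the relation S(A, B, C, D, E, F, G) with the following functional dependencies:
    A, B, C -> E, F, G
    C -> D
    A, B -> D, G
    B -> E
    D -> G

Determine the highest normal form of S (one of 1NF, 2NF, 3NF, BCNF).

Candidate key: {A, B, C}. Prime attributes: {A, B, C}.
C -> D: {C}⁺ = {C, D, G}, which is not all of the attributes, so the left side is not a superkey — BCNF is violated.
Because {D} is non-prime and the left side of C -> D is not a superkey, the relation is not in 3NF.
Since {B} ⊂ {A, B, C} and {B}⁺ ⊇ {E} with {E} non-prime, there is a partial dependency; 2NF fails.

1NF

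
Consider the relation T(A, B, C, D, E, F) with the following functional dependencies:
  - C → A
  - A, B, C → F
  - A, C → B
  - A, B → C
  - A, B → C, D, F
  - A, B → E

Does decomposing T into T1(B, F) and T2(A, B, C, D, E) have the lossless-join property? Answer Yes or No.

No

T1 ∩ T2 = {B}; its closure under F is {B}.
T1 ⊄ {B} and T2 ⊄ {B}, so the split is lossy.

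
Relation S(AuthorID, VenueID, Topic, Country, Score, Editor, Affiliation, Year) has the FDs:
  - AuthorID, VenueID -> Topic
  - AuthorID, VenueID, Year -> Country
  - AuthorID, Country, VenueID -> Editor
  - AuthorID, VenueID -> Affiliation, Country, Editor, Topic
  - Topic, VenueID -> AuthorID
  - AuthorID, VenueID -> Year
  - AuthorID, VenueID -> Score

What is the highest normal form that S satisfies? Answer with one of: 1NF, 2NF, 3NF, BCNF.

BCNF

Candidate keys: {AuthorID, VenueID}, {Topic, VenueID}. Prime attributes: {AuthorID, Topic, VenueID}.
Every FD has a superkey on the left, so the relation is in BCNF.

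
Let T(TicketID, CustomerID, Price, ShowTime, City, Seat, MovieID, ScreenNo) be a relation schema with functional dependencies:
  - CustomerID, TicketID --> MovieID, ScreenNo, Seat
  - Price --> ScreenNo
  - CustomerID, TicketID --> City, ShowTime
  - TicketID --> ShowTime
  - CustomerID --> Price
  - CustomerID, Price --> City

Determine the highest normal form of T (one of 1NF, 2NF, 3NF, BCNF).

Candidate key: {CustomerID, TicketID}. Prime attributes: {CustomerID, TicketID}.
Price --> ScreenNo breaks BCNF: {Price}⁺ = {Price, ScreenNo}, so {Price} is not a superkey.
Price --> ScreenNo has non-prime {ScreenNo} on the right and a non-superkey on the left, so 3NF fails.
Since {CustomerID} ⊂ {CustomerID, TicketID} and {CustomerID}⁺ ⊇ {City, Price, ScreenNo} with {City, Price, ScreenNo} non-prime, there is a partial dependency; 2NF fails.

1NF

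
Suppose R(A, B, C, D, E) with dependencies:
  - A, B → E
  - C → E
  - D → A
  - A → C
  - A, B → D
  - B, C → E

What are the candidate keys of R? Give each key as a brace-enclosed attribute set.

Attributes never on any right-hand side: {B} — every candidate key must contain it.
{A, B}⁺ = {A, B, C, D, E}, which is every attribute, so {A, B} is a candidate key.
{B, D}⁺ = {A, B, C, D, E}, which is every attribute, so {B, D} is a candidate key.
Any other superkey properly contains one of these, so there are no further candidate keys.

{A, B}, {B, D}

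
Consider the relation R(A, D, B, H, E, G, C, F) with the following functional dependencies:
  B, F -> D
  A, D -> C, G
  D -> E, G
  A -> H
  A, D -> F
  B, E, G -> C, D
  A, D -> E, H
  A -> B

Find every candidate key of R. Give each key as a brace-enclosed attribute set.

Attributes never on any right-hand side: {A} — every candidate key must contain it.
{A, D} is a candidate key since {A, D}⁺ = {A, B, C, D, E, F, G, H} covers every attribute.
{A, F} is a candidate key since {A, F}⁺ = {A, B, C, D, E, F, G, H} covers every attribute.
{A, E, G} is a candidate key since {A, E, G}⁺ = {A, B, C, D, E, F, G, H} covers every attribute.
No proper subset of any of these is a key, and no other minimal superkey exists.

{A, D}, {A, E, G}, {A, F}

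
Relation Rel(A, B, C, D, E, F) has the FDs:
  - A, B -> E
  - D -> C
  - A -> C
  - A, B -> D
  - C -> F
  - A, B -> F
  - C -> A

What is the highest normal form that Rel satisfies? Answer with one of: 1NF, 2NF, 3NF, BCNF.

1NF

Candidate keys: {A, B}, {B, C}, {B, D}. Prime attributes: {A, B, C, D}.
For D -> C we have {D}⁺ = {A, C, D, F}; {D} is not a superkey, so BCNF fails.
Because {F} is non-prime and the left side of C -> F is not a superkey, the relation is not in 3NF.
{A} is a proper subset of the key {A, B}, and {A}⁺ contains the non-prime attribute {F} — a partial dependency, so 2NF is violated.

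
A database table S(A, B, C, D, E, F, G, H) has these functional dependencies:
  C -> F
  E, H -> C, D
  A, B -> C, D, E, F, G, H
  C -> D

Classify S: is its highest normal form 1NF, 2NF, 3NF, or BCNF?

Candidate key: {A, B}. Prime attributes: {A, B}.
C -> F: {C}⁺ = {C, D, F}, which is not all of the attributes, so the left side is not a superkey — BCNF is violated.
C -> F has non-prime {F} on the right and a non-superkey on the left, so 3NF fails.
No proper subset of a key has a non-prime attribute in its closure, so there is no partial dependency; 2NF holds.

2NF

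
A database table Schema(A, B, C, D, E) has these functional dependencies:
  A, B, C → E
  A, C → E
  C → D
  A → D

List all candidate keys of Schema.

{A, B, C} never appear on the right of any FD, so every key must include all of them.
Closure of {A, B, C} is {A, B, C, D, E}, the whole schema; {A, B, C} is a candidate key.
No smaller or unrelated set reaches every attribute, so there are no other keys.

{A, B, C}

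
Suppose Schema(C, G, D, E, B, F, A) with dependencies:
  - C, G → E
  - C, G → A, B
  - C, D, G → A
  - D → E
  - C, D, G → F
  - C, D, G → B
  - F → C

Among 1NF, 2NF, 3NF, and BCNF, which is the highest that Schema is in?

Candidate keys: {C, D, G}, {D, F, G}. Prime attributes: {C, D, F, G}.
C, G → E: {C, G}⁺ = {A, B, C, E, G}, which is not all of the attributes, so the left side is not a superkey — BCNF is violated.
C, G → E has non-prime {E} on the right and a non-superkey on the left, so 3NF fails.
Since {D} ⊂ {C, D, G} and {D}⁺ ⊇ {E} with {E} non-prime, there is a partial dependency; 2NF fails.

1NF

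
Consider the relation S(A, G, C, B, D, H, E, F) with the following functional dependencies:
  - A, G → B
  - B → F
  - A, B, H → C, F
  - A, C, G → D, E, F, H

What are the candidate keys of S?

{A, G} never appear on the right of any FD, so every key must include all of them.
Closure of {A, C, G} is {A, B, C, D, E, F, G, H}, the whole schema; {A, C, G} is a candidate key.
Closure of {A, G, H} is {A, B, C, D, E, F, G, H}, the whole schema; {A, G, H} is a candidate key.
No proper subset of any of these is a key, and no other minimal superkey exists.

{A, C, G}, {A, G, H}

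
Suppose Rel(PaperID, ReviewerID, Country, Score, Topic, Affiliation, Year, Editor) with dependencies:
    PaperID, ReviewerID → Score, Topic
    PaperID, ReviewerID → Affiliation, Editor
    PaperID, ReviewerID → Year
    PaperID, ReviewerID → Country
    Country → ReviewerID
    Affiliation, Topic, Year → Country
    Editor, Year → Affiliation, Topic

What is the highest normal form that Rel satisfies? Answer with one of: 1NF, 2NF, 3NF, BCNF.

Candidate keys: {Affiliation, PaperID, Topic, Year}, {Country, PaperID}, {Editor, PaperID, Year}, {PaperID, ReviewerID}. Prime attributes: {Affiliation, Country, Editor, PaperID, ReviewerID, Topic, Year}.
Country → ReviewerID: {Country}⁺ = {Country, ReviewerID}, which is not all of the attributes, so the left side is not a superkey — BCNF is violated.
Since {ReviewerID} ⊆ prime attributes and every other non-superkey FD also has a prime right side, the schema is in 3NF.

3NF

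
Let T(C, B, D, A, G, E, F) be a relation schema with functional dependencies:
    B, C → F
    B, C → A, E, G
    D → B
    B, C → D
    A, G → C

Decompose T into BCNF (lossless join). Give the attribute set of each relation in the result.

Candidate keys of the original relation: {A, B, G}, {A, D, G}, {B, C}, {C, D}.
In {A, B, C, D, E, F, G}, {D} is not a superkey ({D}⁺ restricted to this set is {B, D}), so split on D → B into {B, D} and {A, C, D, E, F, G}.
{B, D}: every determinant is a superkey — BCNF.
In {A, C, D, E, F, G}, {A, G} is not a superkey ({A, G}⁺ restricted to this set is {A, C, G}), so split on A, G → C into {A, C, G} and {A, D, E, F, G}.
{A, C, G}: every determinant is a superkey — BCNF.
{A, D, E, F, G}: every determinant is a superkey — BCNF.

{A, C, G}; {A, D, E, F, G}; {B, D}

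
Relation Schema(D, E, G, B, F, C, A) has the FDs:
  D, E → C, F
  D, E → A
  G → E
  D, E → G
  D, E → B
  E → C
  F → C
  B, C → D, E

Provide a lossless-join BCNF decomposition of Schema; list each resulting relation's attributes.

Candidate keys of the original relation: {B, C}, {B, E}, {B, F}, {B, G}, {D, E}, {D, G}.
Within {A, B, C, D, E, F, G}: {G}⁺ ∩ {A, B, C, D, E, F, G} = {C, E, G}, not the whole set, so G → C, E violates BCNF; decompose into {C, E, G} and {A, B, D, F, G}.
Within {C, E, G}: {E}⁺ ∩ {C, E, G} = {C, E}, not the whole set, so E → C violates BCNF; decompose into {C, E} and {E, G}.
{C, E} has no BCNF violation.
{E, G} has no BCNF violation.
{A, B, D, F, G} has no BCNF violation.

{A, B, D, F, G}; {C, E}; {E, G}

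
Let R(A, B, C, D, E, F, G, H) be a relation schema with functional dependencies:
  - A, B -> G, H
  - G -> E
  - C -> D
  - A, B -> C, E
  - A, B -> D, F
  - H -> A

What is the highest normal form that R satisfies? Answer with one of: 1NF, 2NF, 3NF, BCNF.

Candidate keys: {A, B}, {B, H}. Prime attributes: {A, B, H}.
For G -> E we have {G}⁺ = {E, G}; {G} is not a superkey, so BCNF fails.
Because {E} is non-prime and the left side of G -> E is not a superkey, the relation is not in 3NF.
No proper subset of a key has a non-prime attribute in its closure, so there is no partial dependency; 2NF holds.

2NF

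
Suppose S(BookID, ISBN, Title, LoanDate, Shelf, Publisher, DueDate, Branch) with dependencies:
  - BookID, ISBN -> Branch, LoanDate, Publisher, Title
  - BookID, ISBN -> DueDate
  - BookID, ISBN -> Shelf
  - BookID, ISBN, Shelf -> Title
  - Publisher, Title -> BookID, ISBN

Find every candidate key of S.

{BookID, ISBN}⁺ = {BookID, Branch, DueDate, ISBN, LoanDate, Publisher, Shelf, Title}, which is every attribute, so {BookID, ISBN} is a candidate key.
{Publisher, Title}⁺ = {BookID, Branch, DueDate, ISBN, LoanDate, Publisher, Shelf, Title}, which is every attribute, so {Publisher, Title} is a candidate key.
These are minimal and exhaustive — every other superkey contains one of them.

{BookID, ISBN}, {Publisher, Title}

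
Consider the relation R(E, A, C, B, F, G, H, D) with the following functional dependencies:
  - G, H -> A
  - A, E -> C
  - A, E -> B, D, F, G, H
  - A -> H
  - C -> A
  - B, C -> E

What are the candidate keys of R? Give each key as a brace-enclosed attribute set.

{A, E}, {B, C}, {C, E}, {E, G, H}

{A, E} is a candidate key since {A, E}⁺ = {A, B, C, D, E, F, G, H} covers every attribute.
{B, C} is a candidate key since {B, C}⁺ = {A, B, C, D, E, F, G, H} covers every attribute.
{C, E} is a candidate key since {C, E}⁺ = {A, B, C, D, E, F, G, H} covers every attribute.
{E, G, H} is a candidate key since {E, G, H}⁺ = {A, B, C, D, E, F, G, H} covers every attribute.
Any other superkey properly contains one of these, so there are no further candidate keys.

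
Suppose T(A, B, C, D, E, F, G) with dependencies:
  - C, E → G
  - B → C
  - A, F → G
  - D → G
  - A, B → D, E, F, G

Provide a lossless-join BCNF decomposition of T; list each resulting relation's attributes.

Candidate key of the original relation: {A, B}.
{A, B, C, D, E, F, G}: {C, E} determines {C, E, G} here but is not a superkey — split on C, E → G, giving {C, E, G} and {A, B, C, D, E, F}.
{C, E, G} has no BCNF violation.
{A, B, C, D, E, F}: {B} determines {B, C} here but is not a superkey — split on B → C, giving {B, C} and {A, B, D, E, F}.
{B, C} has no BCNF violation.
{A, B, D, E, F} has no BCNF violation.

{A, B, D, E, F}; {B, C}; {C, E, G}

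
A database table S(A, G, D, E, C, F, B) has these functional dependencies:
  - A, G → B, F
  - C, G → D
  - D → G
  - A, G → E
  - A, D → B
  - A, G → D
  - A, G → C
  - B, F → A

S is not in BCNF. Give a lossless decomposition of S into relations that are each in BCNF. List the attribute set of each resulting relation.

{A, B, F}; {B, C, E, F, G}; {C, D}; {D, G}

Candidate keys of the original relation: {A, D}, {A, G}, {B, D, F}, {B, F, G}.
{A, B, C, D, E, F, G}: {C, G} determines {C, D, G} here but is not a superkey — split on C, G → D, giving {C, D, G} and {A, B, C, E, F, G}.
{C, D, G}: {D} determines {D, G} here but is not a superkey — split on D → G, giving {D, G} and {C, D}.
{D, G} is in BCNF.
{C, D} is in BCNF.
{A, B, C, E, F, G}: {B, F} determines {A, B, F} here but is not a superkey — split on B, F → A, giving {A, B, F} and {B, C, E, F, G}.
{A, B, F} is in BCNF.
{B, C, E, F, G} is in BCNF.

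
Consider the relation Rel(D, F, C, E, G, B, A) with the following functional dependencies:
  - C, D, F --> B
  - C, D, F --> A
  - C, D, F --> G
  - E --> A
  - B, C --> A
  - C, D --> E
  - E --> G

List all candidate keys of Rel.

Attributes never on any right-hand side: {C, D, F} — every candidate key must contain all of them.
Closure of {C, D, F} is {A, B, C, D, E, F, G}, the whole schema; {C, D, F} is a candidate key.
No other minimal set has full closure, so this is the only candidate key.

{C, D, F}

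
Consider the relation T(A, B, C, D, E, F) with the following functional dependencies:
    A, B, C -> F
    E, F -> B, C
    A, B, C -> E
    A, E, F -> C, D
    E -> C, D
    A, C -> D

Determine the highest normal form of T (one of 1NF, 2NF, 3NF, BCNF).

1NF

Candidate keys: {A, B, C}, {A, B, E}, {A, E, F}. Prime attributes: {A, B, C, E, F}.
For E, F -> B, C we have {E, F}⁺ = {B, C, D, E, F}; {E, F} is not a superkey, so BCNF fails.
E -> C, D has non-prime {D} on the right and a non-superkey on the left, so 3NF fails.
The proper key subset {A, C} of {A, B, C} determines non-prime {D}, so the relation is not even in 2NF.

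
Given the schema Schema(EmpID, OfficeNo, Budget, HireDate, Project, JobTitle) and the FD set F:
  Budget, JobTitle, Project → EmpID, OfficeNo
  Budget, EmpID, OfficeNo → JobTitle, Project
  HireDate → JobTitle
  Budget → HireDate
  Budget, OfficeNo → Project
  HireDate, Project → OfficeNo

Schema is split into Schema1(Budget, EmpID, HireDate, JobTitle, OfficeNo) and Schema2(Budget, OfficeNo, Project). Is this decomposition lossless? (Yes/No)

Yes

Common attributes: {Budget, OfficeNo}; their closure is {Budget, EmpID, HireDate, JobTitle, OfficeNo, Project}.
Schema1 is contained in that closure, so Schema1 ∩ Schema2 → Schema1 holds and the join is lossless.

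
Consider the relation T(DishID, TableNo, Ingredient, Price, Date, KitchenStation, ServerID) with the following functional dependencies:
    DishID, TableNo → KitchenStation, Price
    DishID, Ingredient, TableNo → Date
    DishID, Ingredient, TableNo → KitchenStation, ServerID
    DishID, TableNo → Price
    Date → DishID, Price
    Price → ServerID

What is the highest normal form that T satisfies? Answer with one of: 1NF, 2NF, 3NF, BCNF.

1NF

Candidate keys: {Date, Ingredient, TableNo}, {DishID, Ingredient, TableNo}. Prime attributes: {Date, DishID, Ingredient, TableNo}.
For DishID, TableNo → KitchenStation, Price we have {DishID, TableNo}⁺ = {DishID, KitchenStation, Price, ServerID, TableNo}; {DishID, TableNo} is not a superkey, so BCNF fails.
DishID, TableNo → KitchenStation, Price determines the non-prime attributes {KitchenStation, Price} from a non-superkey — 3NF is violated.
The proper key subset {Date} of {Date, Ingredient, TableNo} determines non-prime {Price, ServerID}, so the relation is not even in 2NF.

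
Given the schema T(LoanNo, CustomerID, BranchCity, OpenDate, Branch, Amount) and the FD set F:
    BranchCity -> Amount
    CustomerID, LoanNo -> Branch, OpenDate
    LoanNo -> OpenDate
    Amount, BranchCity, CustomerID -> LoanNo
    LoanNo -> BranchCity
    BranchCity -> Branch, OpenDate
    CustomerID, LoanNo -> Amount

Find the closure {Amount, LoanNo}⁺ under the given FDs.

{Amount, Branch, BranchCity, LoanNo, OpenDate}

Start with {Amount, LoanNo}.
LoanNo -> OpenDate applies; add {OpenDate} → now {Amount, LoanNo, OpenDate}.
LoanNo -> BranchCity applies; add {BranchCity} → now {Amount, BranchCity, LoanNo, OpenDate}.
BranchCity -> Branch, OpenDate applies; add {Branch} → now {Amount, Branch, BranchCity, LoanNo, OpenDate}.
No further FD applies.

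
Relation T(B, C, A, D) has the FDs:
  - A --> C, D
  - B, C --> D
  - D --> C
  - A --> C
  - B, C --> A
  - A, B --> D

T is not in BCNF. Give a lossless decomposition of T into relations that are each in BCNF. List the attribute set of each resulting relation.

Candidate keys of the original relation: {A, B}, {B, C}, {B, D}.
In {A, B, C, D}, {A} is not a superkey ({A}⁺ restricted to this set is {A, C, D}), so split on A --> C, D into {A, C, D} and {A, B}.
In {A, C, D}, {D} is not a superkey ({D}⁺ restricted to this set is {C, D}), so split on D --> C into {C, D} and {A, D}.
{C, D} has no BCNF violation.
{A, D} has no BCNF violation.
{A, B} has no BCNF violation.

{A, B}; {A, D}; {C, D}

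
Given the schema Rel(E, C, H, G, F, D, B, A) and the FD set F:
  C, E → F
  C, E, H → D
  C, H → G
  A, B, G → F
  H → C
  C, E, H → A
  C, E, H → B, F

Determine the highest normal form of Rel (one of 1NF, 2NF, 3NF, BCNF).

Candidate key: {E, H}. Prime attributes: {E, H}.
C, E → F: {C, E}⁺ = {C, E, F}, which is not all of the attributes, so the left side is not a superkey — BCNF is violated.
Because {F} is non-prime and the left side of C, E → F is not a superkey, the relation is not in 3NF.
Since {H} ⊂ {E, H} and {H}⁺ ⊇ {C, G} with {C, G} non-prime, there is a partial dependency; 2NF fails.

1NF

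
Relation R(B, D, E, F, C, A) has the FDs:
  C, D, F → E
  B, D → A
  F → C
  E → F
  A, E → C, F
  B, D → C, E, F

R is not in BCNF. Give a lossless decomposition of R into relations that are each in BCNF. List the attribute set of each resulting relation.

Candidate key of the original relation: {B, D}.
Within {A, B, C, D, E, F}: {C, D, F}⁺ ∩ {A, B, C, D, E, F} = {C, D, E, F}, not the whole set, so C, D, F → E violates BCNF; decompose into {C, D, E, F} and {A, B, C, D, F}.
Within {C, D, E, F}: {F}⁺ ∩ {C, D, E, F} = {C, F}, not the whole set, so F → C violates BCNF; decompose into {C, F} and {D, E, F}.
{C, F} has no BCNF violation.
Within {D, E, F}: {E}⁺ ∩ {D, E, F} = {E, F}, not the whole set, so E → F violates BCNF; decompose into {E, F} and {D, E}.
{E, F} has no BCNF violation.
{D, E} has no BCNF violation.
Within {A, B, C, D, F}: {F}⁺ ∩ {A, B, C, D, F} = {C, F}, not the whole set, so F → C violates BCNF; decompose into {C, F} and {A, B, D, F}.
{C, F} has no BCNF violation.
{A, B, D, F} has no BCNF violation.

{A, B, D, F}; {C, F}; {D, E}; {E, F}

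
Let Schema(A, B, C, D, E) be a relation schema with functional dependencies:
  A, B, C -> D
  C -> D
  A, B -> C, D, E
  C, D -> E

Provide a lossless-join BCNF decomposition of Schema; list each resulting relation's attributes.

Candidate key of the original relation: {A, B}.
Within {A, B, C, D, E}: {C}⁺ ∩ {A, B, C, D, E} = {C, D, E}, not the whole set, so C -> D, E violates BCNF; decompose into {C, D, E} and {A, B, C}.
{C, D, E} has no BCNF violation.
{A, B, C} has no BCNF violation.

{A, B, C}; {C, D, E}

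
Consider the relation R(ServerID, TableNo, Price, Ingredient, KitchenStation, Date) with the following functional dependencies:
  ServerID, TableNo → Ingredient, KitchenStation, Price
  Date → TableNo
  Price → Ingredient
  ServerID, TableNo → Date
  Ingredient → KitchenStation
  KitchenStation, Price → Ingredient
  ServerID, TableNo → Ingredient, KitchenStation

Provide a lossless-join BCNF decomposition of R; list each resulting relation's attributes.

{Date, Price, ServerID}; {Date, TableNo}; {Ingredient, KitchenStation}; {Ingredient, Price}

Candidate keys of the original relation: {Date, ServerID}, {ServerID, TableNo}.
Within {Date, Ingredient, KitchenStation, Price, ServerID, TableNo}: {Date}⁺ ∩ {Date, Ingredient, KitchenStation, Price, ServerID, TableNo} = {Date, TableNo}, not the whole set, so Date → TableNo violates BCNF; decompose into {Date, TableNo} and {Date, Ingredient, KitchenStation, Price, ServerID}.
{Date, TableNo}: every determinant is a superkey — BCNF.
Within {Date, Ingredient, KitchenStation, Price, ServerID}: {Price}⁺ ∩ {Date, Ingredient, KitchenStation, Price, ServerID} = {Ingredient, KitchenStation, Price}, not the whole set, so Price → Ingredient, KitchenStation violates BCNF; decompose into {Ingredient, KitchenStation, Price} and {Date, Price, ServerID}.
Within {Ingredient, KitchenStation, Price}: {Ingredient}⁺ ∩ {Ingredient, KitchenStation, Price} = {Ingredient, KitchenStation}, not the whole set, so Ingredient → KitchenStation violates BCNF; decompose into {Ingredient, KitchenStation} and {Ingredient, Price}.
{Ingredient, KitchenStation}: every determinant is a superkey — BCNF.
{Ingredient, Price}: every determinant is a superkey — BCNF.
{Date, Price, ServerID}: every determinant is a superkey — BCNF.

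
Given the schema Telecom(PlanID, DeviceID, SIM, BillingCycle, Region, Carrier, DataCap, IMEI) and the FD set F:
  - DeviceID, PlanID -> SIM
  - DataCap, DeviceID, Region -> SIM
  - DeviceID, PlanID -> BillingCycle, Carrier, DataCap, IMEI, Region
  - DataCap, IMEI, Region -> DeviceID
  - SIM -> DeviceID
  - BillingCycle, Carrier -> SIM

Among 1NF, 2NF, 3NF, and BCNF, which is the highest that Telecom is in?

3NF

Candidate keys: {BillingCycle, Carrier, PlanID}, {DataCap, IMEI, PlanID, Region}, {DeviceID, PlanID}, {PlanID, SIM}. Prime attributes: {BillingCycle, Carrier, DataCap, DeviceID, IMEI, PlanID, Region, SIM}.
DataCap, DeviceID, Region -> SIM breaks BCNF: {DataCap, DeviceID, Region}⁺ = {DataCap, DeviceID, Region, SIM}, so {DataCap, DeviceID, Region} is not a superkey.
But every attribute on its right side ({SIM}) is prime, and the same holds for every other non-superkey FD, so 3NF still holds.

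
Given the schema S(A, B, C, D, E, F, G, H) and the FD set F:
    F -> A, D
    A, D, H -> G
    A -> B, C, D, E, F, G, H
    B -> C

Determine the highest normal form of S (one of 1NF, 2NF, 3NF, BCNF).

Candidate keys: {A}, {F}. Prime attributes: {A, F}.
For B -> C we have {B}⁺ = {B, C}; {B} is not a superkey, so BCNF fails.
B -> C has non-prime {C} on the right and a non-superkey on the left, so 3NF fails.
Every candidate key is a single attribute, so no partial dependency is possible; 2NF holds.

2NF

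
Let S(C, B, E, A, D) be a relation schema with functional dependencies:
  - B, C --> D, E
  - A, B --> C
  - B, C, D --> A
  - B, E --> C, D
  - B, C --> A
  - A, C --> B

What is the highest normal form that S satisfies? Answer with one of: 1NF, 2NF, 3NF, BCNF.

BCNF

Candidate keys: {A, B}, {A, C}, {B, C}, {B, E}. Prime attributes: {A, B, C, E}.
The left-hand side of every FD is a superkey, so BCNF is satisfied.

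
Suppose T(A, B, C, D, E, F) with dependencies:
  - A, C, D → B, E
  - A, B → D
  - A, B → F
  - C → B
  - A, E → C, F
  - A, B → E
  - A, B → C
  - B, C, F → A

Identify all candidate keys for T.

{A, B}, {A, C}, {A, E}, {C, F}

{A, B}⁺ = {A, B, C, D, E, F} — all of the relation — so {A, B} is a candidate key.
{A, C}⁺ = {A, B, C, D, E, F} — all of the relation — so {A, C} is a candidate key.
{A, E}⁺ = {A, B, C, D, E, F} — all of the relation — so {A, E} is a candidate key.
{C, F}⁺ = {A, B, C, D, E, F} — all of the relation — so {C, F} is a candidate key.
These are minimal and exhaustive — every other superkey contains one of them.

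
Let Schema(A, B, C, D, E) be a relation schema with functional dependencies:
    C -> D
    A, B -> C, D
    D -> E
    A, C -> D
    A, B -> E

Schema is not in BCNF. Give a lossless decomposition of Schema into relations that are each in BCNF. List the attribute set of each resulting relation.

Candidate key of the original relation: {A, B}.
In {A, B, C, D, E}, {C} is not a superkey ({C}⁺ restricted to this set is {C, D, E}), so split on C -> D, E into {C, D, E} and {A, B, C}.
In {C, D, E}, {D} is not a superkey ({D}⁺ restricted to this set is {D, E}), so split on D -> E into {D, E} and {C, D}.
{D, E}: every determinant is a superkey — BCNF.
{C, D}: every determinant is a superkey — BCNF.
{A, B, C}: every determinant is a superkey — BCNF.

{A, B, C}; {C, D}; {D, E}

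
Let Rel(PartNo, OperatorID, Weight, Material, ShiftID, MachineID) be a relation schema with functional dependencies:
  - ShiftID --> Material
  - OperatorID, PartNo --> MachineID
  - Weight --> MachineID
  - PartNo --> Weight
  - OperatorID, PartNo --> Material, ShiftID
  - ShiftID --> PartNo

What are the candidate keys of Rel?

{OperatorID, PartNo}, {OperatorID, ShiftID}

{OperatorID} never appears on the right of any FD, so every key must include it.
Closure of {OperatorID, PartNo} is {MachineID, Material, OperatorID, PartNo, ShiftID, Weight}, the whole schema; {OperatorID, PartNo} is a candidate key.
Closure of {OperatorID, ShiftID} is {MachineID, Material, OperatorID, PartNo, ShiftID, Weight}, the whole schema; {OperatorID, ShiftID} is a candidate key.
No proper subset of any of these is a key, and no other minimal superkey exists.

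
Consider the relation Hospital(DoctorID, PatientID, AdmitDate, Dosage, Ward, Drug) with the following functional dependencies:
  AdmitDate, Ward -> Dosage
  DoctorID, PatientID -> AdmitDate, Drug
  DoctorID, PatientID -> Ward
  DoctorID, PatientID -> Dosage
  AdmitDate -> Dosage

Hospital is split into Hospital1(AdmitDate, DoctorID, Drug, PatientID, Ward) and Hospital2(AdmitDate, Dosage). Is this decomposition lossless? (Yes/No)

The shared attributes are {AdmitDate} and {AdmitDate}⁺ = {AdmitDate, Dosage}.
Since Hospital2 ⊆ {AdmitDate, Dosage}, the intersection is a superkey of Hospital2; the decomposition is lossless.

Yes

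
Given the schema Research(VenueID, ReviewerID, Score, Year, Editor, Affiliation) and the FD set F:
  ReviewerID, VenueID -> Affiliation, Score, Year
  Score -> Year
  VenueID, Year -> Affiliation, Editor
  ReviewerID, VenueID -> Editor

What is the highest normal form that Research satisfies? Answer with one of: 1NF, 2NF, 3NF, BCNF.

2NF

Candidate key: {ReviewerID, VenueID}. Prime attributes: {ReviewerID, VenueID}.
Score -> Year breaks BCNF: {Score}⁺ = {Score, Year}, so {Score} is not a superkey.
Score -> Year has non-prime {Year} on the right and a non-superkey on the left, so 3NF fails.
No proper subset of a key has a non-prime attribute in its closure, so there is no partial dependency; 2NF holds.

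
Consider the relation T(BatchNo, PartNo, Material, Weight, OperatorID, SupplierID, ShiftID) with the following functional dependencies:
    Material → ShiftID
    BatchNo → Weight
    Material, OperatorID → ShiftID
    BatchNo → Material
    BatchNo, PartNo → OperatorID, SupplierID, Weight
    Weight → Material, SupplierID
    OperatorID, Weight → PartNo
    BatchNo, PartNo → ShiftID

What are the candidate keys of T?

Attributes never on any right-hand side: {BatchNo} — every candidate key must contain it.
{BatchNo, OperatorID} is a candidate key since {BatchNo, OperatorID}⁺ = {BatchNo, Material, OperatorID, PartNo, ShiftID, SupplierID, Weight} covers every attribute.
{BatchNo, PartNo} is a candidate key since {BatchNo, PartNo}⁺ = {BatchNo, Material, OperatorID, PartNo, ShiftID, SupplierID, Weight} covers every attribute.
No proper subset of any of these is a key, and no other minimal superkey exists.

{BatchNo, OperatorID}, {BatchNo, PartNo}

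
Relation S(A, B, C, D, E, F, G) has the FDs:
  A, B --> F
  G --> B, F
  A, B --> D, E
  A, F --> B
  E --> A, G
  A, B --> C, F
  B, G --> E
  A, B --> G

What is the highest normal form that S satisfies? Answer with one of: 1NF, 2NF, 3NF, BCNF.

BCNF

Candidate keys: {A, B}, {A, F}, {E}, {G}. Prime attributes: {A, B, E, F, G}.
Each dependency's left side is a superkey — BCNF holds.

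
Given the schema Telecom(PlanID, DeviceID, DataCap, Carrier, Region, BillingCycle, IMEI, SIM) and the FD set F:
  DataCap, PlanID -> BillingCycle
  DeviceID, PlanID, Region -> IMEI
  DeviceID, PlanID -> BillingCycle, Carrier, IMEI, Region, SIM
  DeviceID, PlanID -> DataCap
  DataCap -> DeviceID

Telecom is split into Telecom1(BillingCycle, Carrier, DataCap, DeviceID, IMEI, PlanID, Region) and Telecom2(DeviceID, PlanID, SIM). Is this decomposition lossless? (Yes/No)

Yes

Common attributes: {DeviceID, PlanID}; their closure is {BillingCycle, Carrier, DataCap, DeviceID, IMEI, PlanID, Region, SIM}.
This includes all of Telecom1, so the common attributes are a superkey of Telecom1 — the join is lossless.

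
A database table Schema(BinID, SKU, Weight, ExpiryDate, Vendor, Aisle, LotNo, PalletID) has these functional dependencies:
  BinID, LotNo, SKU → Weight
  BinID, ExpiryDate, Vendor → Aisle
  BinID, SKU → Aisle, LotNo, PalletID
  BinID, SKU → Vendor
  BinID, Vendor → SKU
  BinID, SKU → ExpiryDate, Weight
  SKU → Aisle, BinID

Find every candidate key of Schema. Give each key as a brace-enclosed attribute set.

{BinID, Vendor}, {SKU}

{SKU}⁺ = {Aisle, BinID, ExpiryDate, LotNo, PalletID, SKU, Vendor, Weight}, which is every attribute, so {SKU} is a candidate key.
{BinID, Vendor}⁺ = {Aisle, BinID, ExpiryDate, LotNo, PalletID, SKU, Vendor, Weight}, which is every attribute, so {BinID, Vendor} is a candidate key.
Any other superkey properly contains one of these, so there are no further candidate keys.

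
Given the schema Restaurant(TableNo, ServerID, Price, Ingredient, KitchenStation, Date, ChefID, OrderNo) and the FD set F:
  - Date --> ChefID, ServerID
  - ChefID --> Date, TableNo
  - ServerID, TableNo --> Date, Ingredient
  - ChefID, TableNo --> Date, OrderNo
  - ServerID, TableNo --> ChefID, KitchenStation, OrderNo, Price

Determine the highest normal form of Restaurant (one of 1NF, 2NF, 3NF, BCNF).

Candidate keys: {ChefID}, {Date}, {ServerID, TableNo}. Prime attributes: {ChefID, Date, ServerID, TableNo}.
Each dependency's left side is a superkey — BCNF holds.

BCNF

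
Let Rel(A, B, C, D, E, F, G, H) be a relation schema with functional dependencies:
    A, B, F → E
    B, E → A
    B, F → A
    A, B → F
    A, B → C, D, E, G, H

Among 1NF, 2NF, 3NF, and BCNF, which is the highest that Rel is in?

BCNF

Candidate keys: {A, B}, {B, E}, {B, F}. Prime attributes: {A, B, E, F}.
The left-hand side of every FD is a superkey, so BCNF is satisfied.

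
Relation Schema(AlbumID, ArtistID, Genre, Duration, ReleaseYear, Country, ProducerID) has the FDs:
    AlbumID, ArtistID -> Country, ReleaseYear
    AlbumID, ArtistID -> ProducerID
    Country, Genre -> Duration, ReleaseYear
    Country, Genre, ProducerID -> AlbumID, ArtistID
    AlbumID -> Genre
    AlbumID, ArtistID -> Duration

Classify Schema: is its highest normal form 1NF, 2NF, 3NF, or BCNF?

Candidate keys: {AlbumID, ArtistID}, {AlbumID, Country, ProducerID}, {Country, Genre, ProducerID}. Prime attributes: {AlbumID, ArtistID, Country, Genre, ProducerID}.
Country, Genre -> Duration, ReleaseYear: {Country, Genre}⁺ = {Country, Duration, Genre, ReleaseYear}, which is not all of the attributes, so the left side is not a superkey — BCNF is violated.
Country, Genre -> Duration, ReleaseYear has non-prime {Duration, ReleaseYear} on the right and a non-superkey on the left, so 3NF fails.
The proper key subset {AlbumID, Country} of {AlbumID, Country, ProducerID} determines non-prime {Duration, ReleaseYear}, so the relation is not even in 2NF.

1NF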